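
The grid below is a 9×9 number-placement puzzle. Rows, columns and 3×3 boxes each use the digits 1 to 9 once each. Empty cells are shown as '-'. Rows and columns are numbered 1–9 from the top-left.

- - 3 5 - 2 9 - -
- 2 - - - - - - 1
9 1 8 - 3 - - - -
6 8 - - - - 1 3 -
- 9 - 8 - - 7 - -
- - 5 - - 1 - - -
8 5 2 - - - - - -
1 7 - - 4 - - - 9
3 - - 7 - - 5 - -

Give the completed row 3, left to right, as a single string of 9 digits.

918634257

R8C3 = 6 (sole candidate).
R9C2 = 4 (sole candidate).
R9C3 = 9 (sole candidate).
R1C2 = 6 (sole candidate).
R6C2 = 3 (sole candidate).
R1C5 = 1 (hidden single in row 1).
R2C7 = 3 (hidden single in row 2).
R5C3 = 1 (hidden single in row 5).
R5C6 = 3 (hidden single in row 5).
R8C4 = 3 (hidden single in row 8).
R8C6 = 5 (hidden single in row 8).
R7C9 = 3 (hidden single in row 7).
R7C8 = 7 (hidden single in row 7).
R7C4 = 1 (hidden single in row 7).
R7C7 = 4 (hidden single in row 7).
R9C8 = 1 (hidden single in row 9).
R2C1 = 5 (hidden single in column 1).
R6C8 = 9 (hidden single in column 8).
R9C5 = 2 (hidden single in box 8).
R2C5 = 8 (hidden single in column 5).
R9C6 = 8 (hidden single in column 6).
R9C9 = 6 (sole candidate).
Singles propagation stalls; R3C7 is still open with candidates {2,6}.
  Try R3C7 = 6: this forces R2C8=4, R3C4=4, R3C6=7, R1C8=8, R1C9=7, R2C3=7, R4C3=4; then column 6 has no cell left for 4 — contradiction.
So R3C7 = 2.
R8C7 = 8 (sole candidate).
R8C8 = 2 (sole candidate).
R6C7 = 6 (sole candidate).
R6C5 = 7 (sole candidate).
R4C3 = 7 (hidden single in row 4).
R2C3 = 4 (sole candidate).
R2C8 = 6 (sole candidate).
R1C1 = 7 (sole candidate).
R2C4 = 9 (sole candidate).
R2C6 = 7 (sole candidate).
R3C9 = 7: in row 3, 7 can only go here (every other open cell in that row sees a 7).
R3C8 = 5: in row 3, 5 can only go here (every other open cell in that row sees a 5).
R5C8 = 4 (sole candidate).
R1C8 = 8 (sole candidate).
R1C9 = 4 (sole candidate).
R5C1 = 2 (sole candidate).
R5C9 = 5 (sole candidate).
R6C1 = 4 (sole candidate).
R6C4 = 2 (sole candidate).
R6C9 = 8 (sole candidate).
R4C4 = 4 (sole candidate).
R4C6 = 9 (sole candidate).
R4C9 = 2 (sole candidate).
R5C5 = 6 (sole candidate).
R7C5 = 9 (sole candidate).
R7C6 = 6 (sole candidate).
R3C4 = 6: row 3 has {1,2,3,5,7,8,9}; col 4 has {1,2,3,4,5,7,8,9}; box has {1,2,3,5,7,8,9} → only 6 remains.
R3C6 = 4: row 3 has {1,2,3,5,6,7,8,9}; col 6 has {1,2,3,5,6,7,8,9}; box has {1,2,3,5,6,7,8,9} → only 4 remains.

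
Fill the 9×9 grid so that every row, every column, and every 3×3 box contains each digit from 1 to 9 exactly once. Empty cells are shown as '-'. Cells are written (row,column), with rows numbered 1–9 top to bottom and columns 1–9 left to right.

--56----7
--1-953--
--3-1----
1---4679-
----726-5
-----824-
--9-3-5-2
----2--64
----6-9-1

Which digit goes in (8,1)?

3

(1,5) = 8: row 1 has {5,6,7}; col 5 has {1,2,3,4,6,7,9}; box has {1,5,6,9} → only 8 remains.
(6,5) = 5: row 6 has {2,4,8}; col 5 has {1,2,3,4,6,7,8,9}; box has {2,4,6,7,8} → only 5 remains.
(6,9) = 3: row 6 has {2,4,5,8}; col 9 has {1,2,4,5,7}; box has {2,4,5,6,7,9} → only 3 remains.
(8,7) = 8: row 8 has {2,4,6}; col 7 has {2,3,5,6,7,9}; box has {1,2,4,5,6,9} → only 8 remains.
(3,7) = 4: row 3 has {1,3}; col 7 has {2,3,5,6,7,8,9}; box has {3,7} → only 4 remains.
(4,4) = 3: row 4 has {1,4,6,7,9}; col 4 has {6}; box has {2,4,5,6,7,8} → only 3 remains.
(4,9) = 8: row 4 has {1,3,4,6,7,9}; col 9 has {1,2,3,4,5,7}; box has {2,3,4,5,6,7,9} → only 8 remains.
(5,8) = 1: row 5 has {2,5,6,7}; col 8 has {4,6,9}; box has {2,3,4,5,6,7,8,9} → only 1 remains.
(7,8) = 7: row 7 has {2,3,5,9}; col 8 has {1,4,6,9}; box has {1,2,4,5,6,8,9} → only 7 remains.
(8,3) = 7: row 8 has {2,4,6,8}; col 3 has {1,3,5,9}; box has {9} → only 7 remains.
(9,8) = 3: row 9 has {1,6,9}; col 8 has {1,4,6,7,9}; box has {1,2,4,5,6,7,8,9} → only 3 remains.
(1,7) = 1: row 1 has {5,6,7,8}; col 7 has {2,3,4,5,6,7,8,9}; box has {3,4,7} → only 1 remains.
(1,8) = 2: row 1 has {1,5,6,7,8}; col 8 has {1,3,4,6,7,9}; box has {1,3,4,7} → only 2 remains.
(2,8) = 8: row 2 has {1,3,5,9}; col 8 has {1,2,3,4,6,7,9}; box has {1,2,3,4,7} → only 8 remains.
(2,9) = 6: row 2 has {1,3,5,8,9}; col 9 has {1,2,3,4,5,7,8}; box has {1,2,3,4,7,8} → only 6 remains.
(3,6) = 7: row 3 has {1,3,4}; col 6 has {2,5,6,8}; box has {1,5,6,8,9} → only 7 remains.
(3,8) = 5: row 3 has {1,3,4,7}; col 8 has {1,2,3,4,6,7,8,9}; box has {1,2,3,4,6,7,8} → only 5 remains.
(3,9) = 9: row 3 has {1,3,4,5,7}; col 9 has {1,2,3,4,5,6,7,8}; box has {1,2,3,4,5,6,7,8} → only 9 remains.
(4,3) = 2: row 4 has {1,3,4,6,7,8,9}; col 3 has {1,3,5,7,9}; box has {1} → only 2 remains.
(5,4) = 9: row 5 has {1,2,5,6,7}; col 4 has {3,6}; box has {2,3,4,5,6,7,8} → only 9 remains.
(6,3) = 6: row 6 has {2,3,4,5,8}; col 3 has {1,2,3,5,7,9}; box has {1,2} → only 6 remains.
(6,4) = 1: row 6 has {2,3,4,5,6,8}; col 4 has {3,6,9}; box has {2,3,4,5,6,7,8,9} → only 1 remains.
(8,4) = 5: row 8 has {2,4,6,7,8}; col 4 has {1,3,6,9}; box has {2,3,6} → only 5 remains.
(9,6) = 4: row 9 has {1,3,6,9}; col 6 has {2,5,6,7,8}; box has {2,3,5,6} → only 4 remains.
(1,6) = 3: row 1 has {1,2,5,6,7,8}; col 6 has {2,4,5,6,7,8}; box has {1,5,6,7,8,9} → only 3 remains.
(3,4) = 2: row 3 has {1,3,4,5,7,9}; col 4 has {1,3,5,6,9}; box has {1,3,5,6,7,8,9} → only 2 remains.
(4,2) = 5: row 4 has {1,2,3,4,6,7,8,9}; col 2 has {}; box has {1,2,6} → only 5 remains.
(7,4) = 8: row 7 has {2,3,5,7,9}; col 4 has {1,2,3,5,6,9}; box has {2,3,4,5,6} → only 8 remains.
(7,6) = 1: row 7 has {2,3,5,7,8,9}; col 6 has {2,3,4,5,6,7,8}; box has {2,3,4,5,6,8} → only 1 remains.
(8,1) = 3: row 8 has {2,4,5,6,7,8}; col 1 has {1}; box has {7,9} → only 3 remains.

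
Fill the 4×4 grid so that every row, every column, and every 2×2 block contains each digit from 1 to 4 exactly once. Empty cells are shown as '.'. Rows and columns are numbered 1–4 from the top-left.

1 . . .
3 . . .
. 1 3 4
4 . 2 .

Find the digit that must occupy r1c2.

2

r1c3 = 4 (sole candidate).
r2c3 = 1 (sole candidate).
r2c4 = 2 (sole candidate).
r3c1 = 2 (sole candidate).
r4c2 = 3 (sole candidate).
r4c4 = 1 (sole candidate).
r1c2 = 2: row 1 has {1,4}; col 2 has {1,3}; box has {1,3} → only 2 remains.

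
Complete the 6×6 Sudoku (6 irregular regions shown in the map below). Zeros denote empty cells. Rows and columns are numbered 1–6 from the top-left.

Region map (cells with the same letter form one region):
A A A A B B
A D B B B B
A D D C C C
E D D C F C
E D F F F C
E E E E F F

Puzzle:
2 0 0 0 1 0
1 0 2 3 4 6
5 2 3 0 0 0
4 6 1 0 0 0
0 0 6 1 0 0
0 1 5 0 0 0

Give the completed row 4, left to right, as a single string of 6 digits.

r1c3 = 4: row 1 has {1,2}; col 3 has {1,2,3,5,6}; region has {1,2,5} → only 4 remains.
r1c4 = 6: row 1 has {1,2,4}; col 4 has {1,3}; region has {1,2,4,5} → only 6 remains.
r1c6 = 5: row 1 has {1,2,4,6}; col 6 has {6}; region has {1,2,3,4,6} → only 5 remains.
r2c2 = 5: row 2 has {1,2,3,4,6}; col 2 has {1,2,6}; region has {1,2,3,6} → only 5 remains.
r3c4 = 4: row 3 has {2,3,5}; col 4 has {1,3,6}; region has {} → only 4 remains.
r3c5 = 6: row 3 has {2,3,4,5}; col 5 has {1,4}; region has {4} → only 6 remains.
r3c6 = 1: row 3 has {2,3,4,5,6}; col 6 has {5,6}; region has {4,6} → only 1 remains.
r5c1 = 3: row 5 has {1,6}; col 1 has {1,2,4,5}; region has {1,4,5} → only 3 remains.
r5c2 = 4: row 5 has {1,3,6}; col 2 has {1,2,5,6}; region has {1,2,3,5,6} → only 4 remains.
r5c6 = 2: row 5 has {1,3,4,6}; col 6 has {1,5,6}; region has {1,4,6} → only 2 remains.
r6c1 = 6: row 6 has {1,5}; col 1 has {1,2,3,4,5}; region has {1,3,4,5} → only 6 remains.
r6c4 = 2: row 6 has {1,5,6}; col 4 has {1,3,4,6}; region has {1,3,4,5,6} → only 2 remains.
r6c5 = 3: row 6 has {1,2,5,6}; col 5 has {1,4,6}; region has {1,6} → only 3 remains.
r6c6 = 4: row 6 has {1,2,3,5,6}; col 6 has {1,2,5,6}; region has {1,3,6} → only 4 remains.
r1c2 = 3: row 1 has {1,2,4,5,6}; col 2 has {1,2,4,5,6}; region has {1,2,4,5,6} → only 3 remains.
r4c4 = 5: row 4 has {1,4,6}; col 4 has {1,2,3,4,6}; region has {1,2,4,6} → only 5 remains.
r4c5 = 2: row 4 has {1,4,5,6}; col 5 has {1,3,4,6}; region has {1,3,4,6} → only 2 remains.
r4c6 = 3: row 4 has {1,2,4,5,6}; col 6 has {1,2,4,5,6}; region has {1,2,4,5,6} → only 3 remains.

461523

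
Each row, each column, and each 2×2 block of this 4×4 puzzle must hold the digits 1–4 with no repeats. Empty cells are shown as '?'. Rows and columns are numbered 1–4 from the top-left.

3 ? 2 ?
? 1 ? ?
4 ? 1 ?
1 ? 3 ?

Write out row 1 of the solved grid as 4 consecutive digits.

r1c2 = 4: row 1 has {2,3}; col 2 has {1}; box has {1,3} → only 4 remains.
r1c4 = 1: row 1 has {2,3,4}; col 4 has {}; box has {2} → only 1 remains.

3421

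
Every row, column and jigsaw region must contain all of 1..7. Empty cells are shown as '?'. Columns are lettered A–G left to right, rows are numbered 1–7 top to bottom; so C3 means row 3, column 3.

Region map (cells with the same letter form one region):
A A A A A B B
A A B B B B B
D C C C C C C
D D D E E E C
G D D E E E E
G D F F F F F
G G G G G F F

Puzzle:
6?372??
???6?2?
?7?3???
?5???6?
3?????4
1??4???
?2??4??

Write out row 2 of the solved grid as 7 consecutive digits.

D7 = 5: row 7 has {2,4}; col 4 has {3,4,6,7}; region has {1,2,3,4} → only 5 remains.
A7 = 7: row 7 has {2,4,5}; col 1 has {1,3,6}; region has {1,2,3,4,5} → only 7 remains.
C7 = 6: row 7 has {2,4,5,7}; col 3 has {3}; region has {1,2,3,4,5,7} → only 6 remains.
E4 = 3: in row 4, 3 can only go here (every other open cell in that row sees a 3).
G2 = 3: in row 2, 3 can only go here (every other open cell in that row sees a 3).
G7 = 1: row 7 has {2,4,5,6,7}; col 7 has {3,4}; region has {4} → only 1 remains.
G1 = 5: row 1 has {2,3,6,7}; col 7 has {1,3,4}; region has {2,3,6} → only 5 remains.
G4 = 2: row 4 has {3,5,6}; col 7 has {1,3,4,5}; region has {3,7} → only 2 remains.
F7 = 3: row 7 has {1,2,4,5,6,7}; col 6 has {2,6}; region has {1,4} → only 3 remains.
G3 = 6: row 3 has {3,7}; col 7 has {1,2,3,4,5}; region has {2,3,7} → only 6 remains.
A4 = 4: row 4 has {2,3,5,6}; col 1 has {1,3,6,7}; region has {5} → only 4 remains.
D4 = 1: row 4 has {2,3,4,5,6}; col 4 has {3,4,5,6,7}; region has {3,4,6} → only 1 remains.
D5 = 2: row 5 has {3,4}; col 4 has {1,3,4,5,6,7}; region has {1,3,4,6} → only 2 remains.
G6 = 7: row 6 has {1,4}; col 7 has {1,2,3,4,5,6}; region has {1,3,4} → only 7 remains.
A2 = 5: row 2 has {2,3,6}; col 1 has {1,3,4,6,7}; region has {2,3,6,7} → only 5 remains.
A3 = 2: row 3 has {3,6,7}; col 1 has {1,3,4,5,6,7}; region has {4,5} → only 2 remains.
C4 = 7: row 4 has {1,2,3,4,5,6}; col 3 has {3,6}; region has {2,4,5} → only 7 remains.
C5 = 1: row 5 has {2,3,4}; col 3 has {3,6,7}; region has {2,4,5,7} → only 1 remains.
F6 = 5: row 6 has {1,4,7}; col 6 has {2,3,6}; region has {1,3,4,7} → only 5 remains.
C2 = 4: row 2 has {2,3,5,6}; col 3 has {1,3,6,7}; region has {2,3,5,6} → only 4 remains.
C3 = 5: row 3 has {2,3,6,7}; col 3 has {1,3,4,6,7}; region has {2,3,6,7} → only 5 remains.
E3 = 1: row 3 has {2,3,5,6,7}; col 5 has {2,3,4}; region has {2,3,5,6,7} → only 1 remains.
F3 = 4: row 3 has {1,2,3,5,6,7}; col 6 has {2,3,5,6}; region has {1,2,3,5,6,7} → only 4 remains.
B5 = 6: row 5 has {1,2,3,4}; col 2 has {2,5,7}; region has {1,2,4,5,7} → only 6 remains.
F5 = 7: row 5 has {1,2,3,4,6}; col 6 has {2,3,4,5,6}; region has {1,2,3,4,6} → only 7 remains.
B6 = 3: row 6 has {1,4,5,7}; col 2 has {2,5,6,7}; region has {1,2,4,5,6,7} → only 3 remains.
C6 = 2: row 6 has {1,3,4,5,7}; col 3 has {1,3,4,5,6,7}; region has {1,3,4,5,7} → only 2 remains.
E6 = 6: row 6 has {1,2,3,4,5,7}; col 5 has {1,2,3,4}; region has {1,2,3,4,5,7} → only 6 remains.
F1 = 1: row 1 has {2,3,5,6,7}; col 6 has {2,3,4,5,6,7}; region has {2,3,4,5,6} → only 1 remains.
B2 = 1: row 2 has {2,3,4,5,6}; col 2 has {2,3,5,6,7}; region has {2,3,5,6,7} → only 1 remains.
E2 = 7: row 2 has {1,2,3,4,5,6}; col 5 has {1,2,3,4,6}; region has {1,2,3,4,5,6} → only 7 remains.

5146723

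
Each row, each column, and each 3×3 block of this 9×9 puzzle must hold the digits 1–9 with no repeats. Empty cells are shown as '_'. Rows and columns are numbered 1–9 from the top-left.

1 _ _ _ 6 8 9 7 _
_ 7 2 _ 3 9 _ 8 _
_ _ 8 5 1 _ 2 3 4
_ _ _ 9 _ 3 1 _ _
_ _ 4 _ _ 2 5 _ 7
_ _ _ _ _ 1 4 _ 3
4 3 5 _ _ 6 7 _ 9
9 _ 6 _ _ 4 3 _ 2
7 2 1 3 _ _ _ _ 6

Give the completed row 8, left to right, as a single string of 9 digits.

row 1, column 3 = 3 (sole candidate).
row 1, column 9 = 5 (sole candidate).
row 2, column 4 = 4 (sole candidate).
row 2, column 7 = 6 (sole candidate).
row 2, column 9 = 1 (sole candidate).
row 3, column 1 = 6 (sole candidate).
row 3, column 2 = 9 (sole candidate).
row 3, column 6 = 7 (sole candidate).
row 4, column 3 = 7 (sole candidate).
row 4, column 9 = 8 (sole candidate).
row 5, column 5 = 8 (sole candidate).
row 6, column 3 = 9 (sole candidate).
row 7, column 5 = 2 (sole candidate).
row 7, column 8 = 1 (sole candidate).
row 8, column 2 = 8: row 8 has {2,3,4,6,9}; col 2 has {2,3,7,9}; box has {1,2,3,4,5,6,7,9} → only 8 remains.
row 8, column 8 = 5: row 8 has {2,3,4,6,8,9}; col 8 has {1,3,7,8}; box has {1,2,3,6,7,9} → only 5 remains.
row 9, column 6 = 5 (sole candidate).
row 9, column 7 = 8 (sole candidate).
row 9, column 8 = 4 (sole candidate).
row 1, column 2 = 4 (sole candidate).
row 1, column 4 = 2 (sole candidate).
row 2, column 1 = 5 (sole candidate).
row 4, column 1 = 2 (sole candidate).
row 4, column 8 = 6 (sole candidate).
row 5, column 1 = 3 (sole candidate).
row 5, column 4 = 6 (sole candidate).
row 5, column 8 = 9 (sole candidate).
row 6, column 1 = 8 (sole candidate).
row 6, column 4 = 7 (sole candidate).
row 6, column 5 = 5 (sole candidate).
row 6, column 8 = 2 (sole candidate).
row 7, column 4 = 8 (sole candidate).
row 8, column 4 = 1: row 8 has {2,3,4,5,6,8,9}; col 4 has {2,3,4,5,6,7,8,9}; box has {2,3,4,5,6,8} → only 1 remains.
row 8, column 5 = 7: row 8 has {1,2,3,4,5,6,8,9}; col 5 has {1,2,3,5,6,8}; box has {1,2,3,4,5,6,8} → only 7 remains.

986174352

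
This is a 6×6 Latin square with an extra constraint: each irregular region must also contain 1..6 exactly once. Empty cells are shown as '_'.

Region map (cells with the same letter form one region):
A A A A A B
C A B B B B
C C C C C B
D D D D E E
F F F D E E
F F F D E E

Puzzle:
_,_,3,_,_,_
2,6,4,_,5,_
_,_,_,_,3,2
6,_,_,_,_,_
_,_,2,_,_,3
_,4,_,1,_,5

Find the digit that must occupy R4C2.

3

R2C4 = 3: row 2 has {2,4,5,6}; col 4 has {1}; region has {2,4,5} → only 3 remains.
R2C6 = 1: row 2 has {2,3,4,5,6}; col 6 has {2,3,5}; region has {2,3,4,5} → only 1 remains.
R4C3 = 5: row 4 has {6}; col 3 has {2,3,4}; region has {1,6} → only 5 remains.
R4C6 = 4: row 4 has {5,6}; col 6 has {1,2,3,5}; region has {3,5} → only 4 remains.
R5C4 = 4: row 5 has {2,3}; col 4 has {1,3}; region has {1,5,6} → only 4 remains.
R6C1 = 3: row 6 has {1,4,5}; col 1 has {2,6}; region has {2,4} → only 3 remains.
R6C3 = 6: row 6 has {1,3,4,5}; col 3 has {2,3,4,5}; region has {2,3,4} → only 6 remains.
R6C5 = 2: row 6 has {1,3,4,5,6}; col 5 has {3,5}; region has {3,4,5} → only 2 remains.
R1C6 = 6: row 1 has {3}; col 6 has {1,2,3,4,5}; region has {1,2,3,4,5} → only 6 remains.
R3C3 = 1: row 3 has {2,3}; col 3 has {2,3,4,5,6}; region has {2,3} → only 1 remains.
R4C4 = 2: row 4 has {4,5,6}; col 4 has {1,3,4}; region has {1,4,5,6} → only 2 remains.
R4C5 = 1: row 4 has {2,4,5,6}; col 5 has {2,3,5}; region has {2,3,4,5} → only 1 remains.
R5C5 = 6: row 5 has {2,3,4}; col 5 has {1,2,3,5}; region has {1,2,3,4,5} → only 6 remains.
R1C4 = 5: row 1 has {3,6}; col 4 has {1,2,3,4}; region has {3,6} → only 5 remains.
R1C5 = 4: row 1 has {3,5,6}; col 5 has {1,2,3,5,6}; region has {3,5,6} → only 4 remains.
R3C2 = 5: row 3 has {1,2,3}; col 2 has {4,6}; region has {1,2,3} → only 5 remains.
R3C4 = 6: row 3 has {1,2,3,5}; col 4 has {1,2,3,4,5}; region has {1,2,3,5} → only 6 remains.
R4C2 = 3: row 4 has {1,2,4,5,6}; col 2 has {4,5,6}; region has {1,2,4,5,6} → only 3 remains.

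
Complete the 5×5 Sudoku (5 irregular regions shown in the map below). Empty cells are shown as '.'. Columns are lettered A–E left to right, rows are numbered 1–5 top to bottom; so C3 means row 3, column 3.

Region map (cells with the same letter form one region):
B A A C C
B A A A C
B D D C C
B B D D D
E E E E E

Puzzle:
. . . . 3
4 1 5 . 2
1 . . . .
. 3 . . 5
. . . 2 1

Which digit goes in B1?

4

D2 = 3: row 2 has {1,2,4,5}; col 4 has {2}; region has {1,5} → only 3 remains.
E3 = 4: row 3 has {1}; col 5 has {1,2,3,5}; region has {2,3} → only 4 remains.
A4 = 2: row 4 has {3,5}; col 1 has {1,4}; region has {1,3,4} → only 2 remains.
A1 = 5: row 1 has {3}; col 1 has {1,2,4}; region has {1,2,3,4} → only 5 remains.
D1 = 1: row 1 has {3,5}; col 4 has {2,3}; region has {2,3,4} → only 1 remains.
B3 = 2: row 3 has {1,4}; col 2 has {1,3}; region has {5} → only 2 remains.
C3 = 3: row 3 has {1,2,4}; col 3 has {5}; region has {2,5} → only 3 remains.
D3 = 5: row 3 has {1,2,3,4}; col 4 has {1,2,3}; region has {1,2,3,4} → only 5 remains.
D4 = 4: row 4 has {2,3,5}; col 4 has {1,2,3,5}; region has {2,3,5} → only 4 remains.
A5 = 3: row 5 has {1,2}; col 1 has {1,2,4,5}; region has {1,2} → only 3 remains.
C5 = 4: row 5 has {1,2,3}; col 3 has {3,5}; region has {1,2,3} → only 4 remains.
B1 = 4: row 1 has {1,3,5}; col 2 has {1,2,3}; region has {1,3,5} → only 4 remains.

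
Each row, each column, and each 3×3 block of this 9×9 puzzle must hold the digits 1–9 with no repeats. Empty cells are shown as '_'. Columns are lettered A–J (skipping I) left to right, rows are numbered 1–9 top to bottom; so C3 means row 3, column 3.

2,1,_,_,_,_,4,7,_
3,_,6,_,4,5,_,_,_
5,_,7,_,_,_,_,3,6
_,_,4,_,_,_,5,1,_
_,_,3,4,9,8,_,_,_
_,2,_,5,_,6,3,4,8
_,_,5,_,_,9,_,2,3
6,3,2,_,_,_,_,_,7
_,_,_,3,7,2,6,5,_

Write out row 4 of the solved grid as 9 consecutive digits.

F1 = 3: row 1 has {1,2,4,7}; col 6 has {2,5,6,8,9}; box has {4,5} → only 3 remains.
F3 = 1: row 3 has {3,5,6,7}; col 6 has {2,3,5,6,8,9}; box has {3,4,5} → only 1 remains.
F4 = 7: row 4 has {1,4,5}; col 6 has {1,2,3,5,6,8,9}; box has {4,5,6,8,9} → only 7 remains.
H5 = 6: row 5 has {3,4,8,9}; col 8 has {1,2,3,4,5,7}; box has {1,3,4,5,8} → only 6 remains.
J5 = 2: row 5 has {3,4,6,8,9}; col 9 has {3,6,7,8}; box has {1,3,4,5,6,8} → only 2 remains.
E6 = 1: row 6 has {2,3,4,5,6,8}; col 5 has {4,7,9}; box has {4,5,6,7,8,9} → only 1 remains.
F8 = 4: row 8 has {2,3,6,7}; col 6 has {1,2,3,5,6,7,8,9}; box has {2,3,7,9} → only 4 remains.
D4 = 2: row 4 has {1,4,5,7}; col 4 has {3,4,5}; box has {1,4,5,6,7,8,9} → only 2 remains.
E4 = 3: row 4 has {1,2,4,5,7}; col 5 has {1,4,7,9}; box has {1,2,4,5,6,7,8,9} → only 3 remains.
J4 = 9: row 4 has {1,2,3,4,5,7}; col 9 has {2,3,6,7,8}; box has {1,2,3,4,5,6,8} → only 9 remains.
G5 = 7: row 5 has {2,3,4,6,8,9}; col 7 has {3,4,5,6}; box has {1,2,3,4,5,6,8,9} → only 7 remains.
C6 = 9: row 6 has {1,2,3,4,5,6,8}; col 3 has {2,3,4,5,6,7}; box has {2,3,4} → only 9 remains.
C1 = 8: row 1 has {1,2,3,4,7}; col 3 has {2,3,4,5,6,7,9}; box has {1,2,3,5,6,7} → only 8 remains.
E1 = 6: row 1 has {1,2,3,4,7,8}; col 5 has {1,3,4,7,9}; box has {1,3,4,5} → only 6 remains.
J1 = 5: row 1 has {1,2,3,4,6,7,8}; col 9 has {2,3,6,7,8,9}; box has {3,4,6,7} → only 5 remains.
B2 = 9: row 2 has {3,4,5,6}; col 2 has {1,2,3}; box has {1,2,3,5,6,7,8} → only 9 remains.
H2 = 8: row 2 has {3,4,5,6,9}; col 8 has {1,2,3,4,5,6,7}; box has {3,4,5,6,7} → only 8 remains.
J2 = 1: row 2 has {3,4,5,6,8,9}; col 9 has {2,3,5,6,7,8,9}; box has {3,4,5,6,7,8} → only 1 remains.
B3 = 4: row 3 has {1,3,5,6,7}; col 2 has {1,2,3,9}; box has {1,2,3,5,6,7,8,9} → only 4 remains.
A4 = 8: row 4 has {1,2,3,4,5,7,9}; col 1 has {2,3,5,6}; box has {2,3,4,9} → only 8 remains.
B4 = 6: row 4 has {1,2,3,4,5,7,8,9}; col 2 has {1,2,3,4,9}; box has {2,3,4,8,9} → only 6 remains.

864237519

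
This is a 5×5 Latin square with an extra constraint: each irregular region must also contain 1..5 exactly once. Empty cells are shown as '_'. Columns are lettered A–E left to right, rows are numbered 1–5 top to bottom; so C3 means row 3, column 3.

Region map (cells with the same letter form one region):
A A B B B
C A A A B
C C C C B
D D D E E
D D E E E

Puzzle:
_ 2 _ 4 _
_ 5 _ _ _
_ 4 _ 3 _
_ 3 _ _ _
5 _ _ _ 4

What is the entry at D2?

D2 = 1: row 2 has {5}; col 4 has {3,4}; region has {2,5} → only 1 remains.

1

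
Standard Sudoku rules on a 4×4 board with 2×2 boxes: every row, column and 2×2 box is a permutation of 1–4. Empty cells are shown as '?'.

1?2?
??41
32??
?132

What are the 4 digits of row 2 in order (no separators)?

2341

r1c4 = 3 (sole candidate).
r2c1 = 2: row 2 has {1,4}; col 1 has {1,3}; box has {1} → only 2 remains.
r2c2 = 3: row 2 has {1,2,4}; col 2 has {1,2}; box has {1,2} → only 3 remains.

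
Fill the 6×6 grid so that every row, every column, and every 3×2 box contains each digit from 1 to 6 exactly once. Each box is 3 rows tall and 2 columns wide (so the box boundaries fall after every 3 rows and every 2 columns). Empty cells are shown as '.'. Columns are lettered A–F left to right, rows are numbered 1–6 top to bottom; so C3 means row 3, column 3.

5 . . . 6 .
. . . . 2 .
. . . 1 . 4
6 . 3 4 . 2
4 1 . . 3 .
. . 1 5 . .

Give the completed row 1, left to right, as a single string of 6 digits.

E3 = 5: row 3 has {1,4}; col 5 has {2,3,6}; box has {2,4,6} → only 5 remains.
B4 = 5: row 4 has {2,3,4,6}; col 2 has {1}; box has {1,4,6} → only 5 remains.
E4 = 1: row 4 has {2,3,4,5,6}; col 5 has {2,3,5,6}; box has {2,3} → only 1 remains.
E6 = 4: row 6 has {1,5}; col 5 has {1,2,3,5,6}; box has {1,2,3} → only 4 remains.
F6 = 6: row 6 has {1,4,5}; col 6 has {2,4}; box has {1,2,3,4} → only 6 remains.
F5 = 5: row 5 has {1,3,4}; col 6 has {2,4,6}; box has {1,2,3,4,6} → only 5 remains.
F1 = 1: in row 1, 1 can only go here (every other open cell in that row sees a 1).
F2 = 3: row 2 has {2}; col 6 has {1,2,4,5,6}; box has {1,2,4,5,6} → only 3 remains.
A2 = 1: row 2 has {2,3}; col 1 has {4,5,6}; box has {5} → only 1 remains.
D2 = 6: row 2 has {1,2,3}; col 4 has {1,4,5}; box has {1} → only 6 remains.
C3 = 2: row 3 has {1,4,5}; col 3 has {1,3}; box has {1,6} → only 2 remains.
C5 = 6: row 5 has {1,3,4,5}; col 3 has {1,2,3}; box has {1,3,4,5} → only 6 remains.
D5 = 2: row 5 has {1,3,4,5,6}; col 4 has {1,4,5,6}; box has {1,3,4,5,6} → only 2 remains.
C1 = 4: row 1 has {1,5,6}; col 3 has {1,2,3,6}; box has {1,2,6} → only 4 remains.
D1 = 3: row 1 has {1,4,5,6}; col 4 has {1,2,4,5,6}; box has {1,2,4,6} → only 3 remains.
B2 = 4: row 2 has {1,2,3,6}; col 2 has {1,5}; box has {1,5} → only 4 remains.
C2 = 5: row 2 has {1,2,3,4,6}; col 3 has {1,2,3,4,6}; box has {1,2,3,4,6} → only 5 remains.
A3 = 3: row 3 has {1,2,4,5}; col 1 has {1,4,5,6}; box has {1,4,5} → only 3 remains.
B3 = 6: row 3 has {1,2,3,4,5}; col 2 has {1,4,5}; box has {1,3,4,5} → only 6 remains.
A6 = 2: row 6 has {1,4,5,6}; col 1 has {1,3,4,5,6}; box has {1,4,5,6} → only 2 remains.
B6 = 3: row 6 has {1,2,4,5,6}; col 2 has {1,4,5,6}; box has {1,2,4,5,6} → only 3 remains.
B1 = 2: row 1 has {1,3,4,5,6}; col 2 has {1,3,4,5,6}; box has {1,3,4,5,6} → only 2 remains.

524361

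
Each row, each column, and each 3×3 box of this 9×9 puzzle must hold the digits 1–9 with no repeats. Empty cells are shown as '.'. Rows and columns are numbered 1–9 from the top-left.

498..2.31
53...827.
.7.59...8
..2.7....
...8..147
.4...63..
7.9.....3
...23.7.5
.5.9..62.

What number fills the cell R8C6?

R1C5 = 6 (sole candidate).
R1C7 = 5 (sole candidate).
R3C7 = 4 (sole candidate).
R3C8 = 6 (sole candidate).
R5C2 = 6 (sole candidate).
R6C4 = 1 (sole candidate).
R7C7 = 8 (sole candidate).
R7C8 = 1 (sole candidate).
R8C8 = 9 (sole candidate).
R9C9 = 4 (sole candidate).
R1C4 = 7 (sole candidate).
R2C4 = 4 (sole candidate).
R2C5 = 1 (sole candidate).
R2C9 = 9 (sole candidate).
R3C3 = 1 (sole candidate).
R3C6 = 3 (sole candidate).
R4C4 = 3 (sole candidate).
R4C7 = 9 (sole candidate).
R4C9 = 6 (sole candidate).
R6C9 = 2 (sole candidate).
R7C2 = 2 (sole candidate).
R7C4 = 6 (sole candidate).
R9C3 = 3 (sole candidate).
R9C5 = 8 (sole candidate).
R2C3 = 6 (sole candidate).
R3C1 = 2 (sole candidate).
R5C3 = 5 (sole candidate).
R5C5 = 2 (sole candidate).
R5C6 = 9 (sole candidate).
R6C3 = 7 (sole candidate).
R6C5 = 5 (sole candidate).
R6C8 = 8 (sole candidate).
R7C5 = 4 (sole candidate).
R7C6 = 5 (sole candidate).
R8C3 = 4 (sole candidate).
R8C6 = 1: row 8 has {2,3,4,5,7,9}; col 6 has {2,3,5,6,8,9}; box has {2,3,4,5,6,8,9} → only 1 remains.

1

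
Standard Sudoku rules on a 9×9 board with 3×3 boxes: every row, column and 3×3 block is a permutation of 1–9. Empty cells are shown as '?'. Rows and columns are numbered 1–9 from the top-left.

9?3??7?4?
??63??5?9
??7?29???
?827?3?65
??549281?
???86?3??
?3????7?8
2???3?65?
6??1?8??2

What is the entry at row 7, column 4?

2

row 3, column 7 = 1: row 3 has {2,7,9}; col 7 has {3,5,6,7,8}; box has {4,5,9} → only 1 remains.
row 4, column 5 = 1: row 4 has {2,3,5,6,7,8}; col 5 has {2,3,6,9}; box has {2,3,4,6,7,8,9} → only 1 remains.
row 5, column 9 = 7: row 5 has {1,2,4,5,8,9}; col 9 has {2,5,8,9}; box has {1,3,5,6,8} → only 7 remains.
row 6, column 6 = 5: row 6 has {3,6,8}; col 6 has {2,3,7,8,9}; box has {1,2,3,4,6,7,8,9} → only 5 remains.
row 6, column 9 = 4: row 6 has {3,5,6,8}; col 9 has {2,5,7,8,9}; box has {1,3,5,6,7,8} → only 4 remains.
row 7, column 8 = 9: row 7 has {3,7,8}; col 8 has {1,4,5,6}; box has {2,5,6,7,8} → only 9 remains.
row 8, column 4 = 9: row 8 has {2,3,5,6}; col 4 has {1,3,4,7,8}; box has {1,3,8} → only 9 remains.
row 8, column 6 = 4: row 8 has {2,3,5,6,9}; col 6 has {2,3,5,7,8,9}; box has {1,3,8,9} → only 4 remains.
row 8, column 9 = 1: row 8 has {2,3,4,5,6,9}; col 9 has {2,4,5,7,8,9}; box has {2,5,6,7,8,9} → only 1 remains.
row 9, column 7 = 4: row 9 has {1,2,6,8}; col 7 has {1,3,5,6,7,8}; box has {1,2,5,6,7,8,9} → only 4 remains.
row 9, column 8 = 3: row 9 has {1,2,4,6,8}; col 8 has {1,4,5,6,9}; box has {1,2,4,5,6,7,8,9} → only 3 remains.
row 1, column 7 = 2: row 1 has {3,4,7,9}; col 7 has {1,3,4,5,6,7,8}; box has {1,4,5,9} → only 2 remains.
row 1, column 9 = 6: row 1 has {2,3,4,7,9}; col 9 has {1,2,4,5,7,8,9}; box has {1,2,4,5,9} → only 6 remains.
row 2, column 6 = 1: row 2 has {3,5,6,9}; col 6 has {2,3,4,5,7,8,9}; box has {2,3,7,9} → only 1 remains.
row 3, column 8 = 8: row 3 has {1,2,7,9}; col 8 has {1,3,4,5,6,9}; box has {1,2,4,5,6,9} → only 8 remains.
row 3, column 9 = 3: row 3 has {1,2,7,8,9}; col 9 has {1,2,4,5,6,7,8,9}; box has {1,2,4,5,6,8,9} → only 3 remains.
row 4, column 1 = 4: row 4 has {1,2,3,5,6,7,8}; col 1 has {2,6,9}; box has {2,5,8} → only 4 remains.
row 4, column 7 = 9: row 4 has {1,2,3,4,5,6,7,8}; col 7 has {1,2,3,4,5,6,7,8}; box has {1,3,4,5,6,7,8} → only 9 remains.
row 5, column 1 = 3: row 5 has {1,2,4,5,7,8,9}; col 1 has {2,4,6,9}; box has {2,4,5,8} → only 3 remains.
row 5, column 2 = 6: row 5 has {1,2,3,4,5,7,8,9}; col 2 has {3,8}; box has {2,3,4,5,8} → only 6 remains.
row 6, column 8 = 2: row 6 has {3,4,5,6,8}; col 8 has {1,3,4,5,6,8,9}; box has {1,3,4,5,6,7,8,9} → only 2 remains.
row 7, column 5 = 5: row 7 has {3,7,8,9}; col 5 has {1,2,3,6,9}; box has {1,3,4,8,9} → only 5 remains.
row 7, column 6 = 6: row 7 has {3,5,7,8,9}; col 6 has {1,2,3,4,5,7,8,9}; box has {1,3,4,5,8,9} → only 6 remains.
row 8, column 2 = 7: row 8 has {1,2,3,4,5,6,9}; col 2 has {3,6,8}; box has {2,3,6} → only 7 remains.
row 8, column 3 = 8: row 8 has {1,2,3,4,5,6,7,9}; col 3 has {2,3,5,6,7}; box has {2,3,6,7} → only 8 remains.
row 9, column 3 = 9: row 9 has {1,2,3,4,6,8}; col 3 has {2,3,5,6,7,8}; box has {2,3,6,7,8} → only 9 remains.
row 9, column 5 = 7: row 9 has {1,2,3,4,6,8,9}; col 5 has {1,2,3,5,6,9}; box has {1,3,4,5,6,8,9} → only 7 remains.
row 1, column 4 = 5: row 1 has {2,3,4,6,7,9}; col 4 has {1,3,4,7,8,9}; box has {1,2,3,7,9} → only 5 remains.
row 1, column 5 = 8: row 1 has {2,3,4,5,6,7,9}; col 5 has {1,2,3,5,6,7,9}; box has {1,2,3,5,7,9} → only 8 remains.
row 2, column 1 = 8: row 2 has {1,3,5,6,9}; col 1 has {2,3,4,6,9}; box has {3,6,7,9} → only 8 remains.
row 2, column 5 = 4: row 2 has {1,3,5,6,8,9}; col 5 has {1,2,3,5,6,7,8,9}; box has {1,2,3,5,7,8,9} → only 4 remains.
row 2, column 8 = 7: row 2 has {1,3,4,5,6,8,9}; col 8 has {1,2,3,4,5,6,8,9}; box has {1,2,3,4,5,6,8,9} → only 7 remains.
row 3, column 1 = 5: row 3 has {1,2,3,7,8,9}; col 1 has {2,3,4,6,8,9}; box has {3,6,7,8,9} → only 5 remains.
row 3, column 2 = 4: row 3 has {1,2,3,5,7,8,9}; col 2 has {3,6,7,8}; box has {3,5,6,7,8,9} → only 4 remains.
row 3, column 4 = 6: row 3 has {1,2,3,4,5,7,8,9}; col 4 has {1,3,4,5,7,8,9}; box has {1,2,3,4,5,7,8,9} → only 6 remains.
row 6, column 3 = 1: row 6 has {2,3,4,5,6,8}; col 3 has {2,3,5,6,7,8,9}; box has {2,3,4,5,6,8} → only 1 remains.
row 7, column 1 = 1: row 7 has {3,5,6,7,8,9}; col 1 has {2,3,4,5,6,8,9}; box has {2,3,6,7,8,9} → only 1 remains.
row 7, column 3 = 4: row 7 has {1,3,5,6,7,8,9}; col 3 has {1,2,3,5,6,7,8,9}; box has {1,2,3,6,7,8,9} → only 4 remains.
row 7, column 4 = 2: row 7 has {1,3,4,5,6,7,8,9}; col 4 has {1,3,4,5,6,7,8,9}; box has {1,3,4,5,6,7,8,9} → only 2 remains.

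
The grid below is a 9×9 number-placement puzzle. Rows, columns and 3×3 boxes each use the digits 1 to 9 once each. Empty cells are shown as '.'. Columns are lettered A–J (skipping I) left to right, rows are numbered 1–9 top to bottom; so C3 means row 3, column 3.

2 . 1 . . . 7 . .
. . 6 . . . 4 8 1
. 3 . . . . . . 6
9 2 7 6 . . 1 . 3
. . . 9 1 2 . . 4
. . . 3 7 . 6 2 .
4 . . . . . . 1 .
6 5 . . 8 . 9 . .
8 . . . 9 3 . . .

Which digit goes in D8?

H4 = 5 (sole candidate).
G5 = 8 (sole candidate).
H5 = 7 (sole candidate).
J6 = 9 (sole candidate).
C9 = 2 (sole candidate).
G9 = 5 (sole candidate).
J9 = 7 (sole candidate).
J1 = 5 (sole candidate).
G3 = 2 (sole candidate).
H3 = 9 (sole candidate).
E4 = 4 (sole candidate).
F4 = 8 (sole candidate).
B5 = 6 (sole candidate).
F6 = 5 (sole candidate).
G7 = 3 (sole candidate).
C8 = 3 (sole candidate).
H8 = 4 (sole candidate).
J8 = 2 (sole candidate).
B9 = 1 (sole candidate).
D9 = 4 (sole candidate).
H9 = 6 (sole candidate).
D1 = 8 (sole candidate).
H1 = 3 (sole candidate).
E3 = 5 (sole candidate).
C5 = 5 (sole candidate).
A6 = 1 (sole candidate).
C7 = 9 (sole candidate).
J7 = 8 (sole candidate).
E1 = 6 (sole candidate).
A3 = 7 (sole candidate).
D3 = 1 (sole candidate).
F3 = 4 (sole candidate).
A5 = 3 (sole candidate).
B7 = 7 (sole candidate).
E7 = 2 (sole candidate).
F7 = 6 (sole candidate).
D8 = 7: row 8 has {2,3,4,5,6,8,9}; col 4 has {1,3,4,6,8,9}; box has {2,3,4,6,8,9} → only 7 remains.

7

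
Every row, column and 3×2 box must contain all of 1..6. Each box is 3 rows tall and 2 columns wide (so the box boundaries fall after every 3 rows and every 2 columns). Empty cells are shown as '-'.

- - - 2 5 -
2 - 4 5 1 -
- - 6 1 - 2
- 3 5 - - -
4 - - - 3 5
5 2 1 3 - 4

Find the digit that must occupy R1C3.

3

R1C3 = 3: row 1 has {2,5}; col 3 has {1,4,5,6}; box has {1,2,4,5,6} → only 3 remains.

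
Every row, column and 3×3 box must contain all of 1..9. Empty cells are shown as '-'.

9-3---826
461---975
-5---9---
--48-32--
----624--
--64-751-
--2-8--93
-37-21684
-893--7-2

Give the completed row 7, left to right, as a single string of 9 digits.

row 1, column 2 = 7: row 1 has {2,3,6,8,9}; col 2 has {3,5,6,8}; box has {1,3,4,5,6,9} → only 7 remains.
row 2, column 4 = 2: row 2 has {1,4,5,6,7,9}; col 4 has {3,4,8}; box has {9} → only 2 remains.
row 2, column 5 = 3: row 2 has {1,2,4,5,6,7,9}; col 5 has {2,6,8}; box has {2,9} → only 3 remains.
row 2, column 6 = 8: row 2 has {1,2,3,4,5,6,7,9}; col 6 has {1,2,3,7,9}; box has {2,3,9} → only 8 remains.
row 3, column 3 = 8: row 3 has {5,9}; col 3 has {1,2,3,4,6,7,9}; box has {1,3,4,5,6,7,9} → only 8 remains.
row 3, column 9 = 1: row 3 has {5,8,9}; col 9 has {2,3,4,5,6}; box has {2,5,6,7,8,9} → only 1 remains.
row 4, column 8 = 6: row 4 has {2,3,4,8}; col 8 has {1,2,7,8,9}; box has {1,2,4,5} → only 6 remains.
row 5, column 3 = 5: row 5 has {2,4,6}; col 3 has {1,2,3,4,6,7,8,9}; box has {4,6} → only 5 remains.
row 5, column 8 = 3: row 5 has {2,4,5,6}; col 8 has {1,2,6,7,8,9}; box has {1,2,4,5,6} → only 3 remains.
row 6, column 5 = 9: row 6 has {1,4,5,6,7}; col 5 has {2,3,6,8}; box has {2,3,4,6,7,8} → only 9 remains.
row 6, column 9 = 8: row 6 has {1,4,5,6,7,9}; col 9 has {1,2,3,4,5,6}; box has {1,2,3,4,5,6} → only 8 remains.
row 7, column 7 = 1: row 7 has {2,3,8,9}; col 7 has {2,4,5,6,7,8,9}; box has {2,3,4,6,7,8,9} → only 1 remains.
row 8, column 1 = 5: row 8 has {1,2,3,4,6,7,8}; col 1 has {4,9}; box has {2,3,7,8,9} → only 5 remains.
row 8, column 4 = 9: row 8 has {1,2,3,4,5,6,7,8}; col 4 has {2,3,4,8}; box has {1,2,3,8} → only 9 remains.
row 9, column 8 = 5: row 9 has {2,3,7,8,9}; col 8 has {1,2,3,6,7,8,9}; box has {1,2,3,4,6,7,8,9} → only 5 remains.
row 3, column 1 = 2: row 3 has {1,5,8,9}; col 1 has {4,5,9}; box has {1,3,4,5,6,7,8,9} → only 2 remains.
row 3, column 7 = 3: row 3 has {1,2,5,8,9}; col 7 has {1,2,4,5,6,7,8,9}; box has {1,2,5,6,7,8,9} → only 3 remains.
row 3, column 8 = 4: row 3 has {1,2,3,5,8,9}; col 8 has {1,2,3,5,6,7,8,9}; box has {1,2,3,5,6,7,8,9} → only 4 remains.
row 5, column 4 = 1: row 5 has {2,3,4,5,6}; col 4 has {2,3,4,8,9}; box has {2,3,4,6,7,8,9} → only 1 remains.
row 6, column 1 = 3: row 6 has {1,4,5,6,7,8,9}; col 1 has {2,4,5,9}; box has {4,5,6} → only 3 remains.
row 6, column 2 = 2: row 6 has {1,3,4,5,6,7,8,9}; col 2 has {3,5,6,7,8}; box has {3,4,5,6} → only 2 remains.
row 7, column 1 = 6: row 7 has {1,2,3,8,9}; col 1 has {2,3,4,5,9}; box has {2,3,5,7,8,9} → only 6 remains.
row 7, column 2 = 4: row 7 has {1,2,3,6,8,9}; col 2 has {2,3,5,6,7,8}; box has {2,3,5,6,7,8,9} → only 4 remains.
row 7, column 6 = 5: row 7 has {1,2,3,4,6,8,9}; col 6 has {1,2,3,7,8,9}; box has {1,2,3,8,9} → only 5 remains.
row 9, column 1 = 1: row 9 has {2,3,5,7,8,9}; col 1 has {2,3,4,5,6,9}; box has {2,3,4,5,6,7,8,9} → only 1 remains.
row 9, column 5 = 4: row 9 has {1,2,3,5,7,8,9}; col 5 has {2,3,6,8,9}; box has {1,2,3,5,8,9} → only 4 remains.
row 9, column 6 = 6: row 9 has {1,2,3,4,5,7,8,9}; col 6 has {1,2,3,5,7,8,9}; box has {1,2,3,4,5,8,9} → only 6 remains.
row 1, column 4 = 5: row 1 has {2,3,6,7,8,9}; col 4 has {1,2,3,4,8,9}; box has {2,3,8,9} → only 5 remains.
row 1, column 5 = 1: row 1 has {2,3,5,6,7,8,9}; col 5 has {2,3,4,6,8,9}; box has {2,3,5,8,9} → only 1 remains.
row 1, column 6 = 4: row 1 has {1,2,3,5,6,7,8,9}; col 6 has {1,2,3,5,6,7,8,9}; box has {1,2,3,5,8,9} → only 4 remains.
row 3, column 5 = 7: row 3 has {1,2,3,4,5,8,9}; col 5 has {1,2,3,4,6,8,9}; box has {1,2,3,4,5,8,9} → only 7 remains.
row 4, column 1 = 7: row 4 has {2,3,4,6,8}; col 1 has {1,2,3,4,5,6,9}; box has {2,3,4,5,6} → only 7 remains.
row 4, column 5 = 5: row 4 has {2,3,4,6,7,8}; col 5 has {1,2,3,4,6,7,8,9}; box has {1,2,3,4,6,7,8,9} → only 5 remains.
row 4, column 9 = 9: row 4 has {2,3,4,5,6,7,8}; col 9 has {1,2,3,4,5,6,8}; box has {1,2,3,4,5,6,8} → only 9 remains.
row 5, column 1 = 8: row 5 has {1,2,3,4,5,6}; col 1 has {1,2,3,4,5,6,7,9}; box has {2,3,4,5,6,7} → only 8 remains.
row 5, column 2 = 9: row 5 has {1,2,3,4,5,6,8}; col 2 has {2,3,4,5,6,7,8}; box has {2,3,4,5,6,7,8} → only 9 remains.
row 5, column 9 = 7: row 5 has {1,2,3,4,5,6,8,9}; col 9 has {1,2,3,4,5,6,8,9}; box has {1,2,3,4,5,6,8,9} → only 7 remains.
row 7, column 4 = 7: row 7 has {1,2,3,4,5,6,8,9}; col 4 has {1,2,3,4,5,8,9}; box has {1,2,3,4,5,6,8,9} → only 7 remains.

642785193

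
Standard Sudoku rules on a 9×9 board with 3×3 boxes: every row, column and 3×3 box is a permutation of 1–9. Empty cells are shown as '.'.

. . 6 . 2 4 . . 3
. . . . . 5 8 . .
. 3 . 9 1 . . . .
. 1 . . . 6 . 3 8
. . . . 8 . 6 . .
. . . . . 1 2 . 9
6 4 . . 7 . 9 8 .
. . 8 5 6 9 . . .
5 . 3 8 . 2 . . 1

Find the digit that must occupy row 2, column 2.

2

row 1, column 4 = 7: row 1 has {2,3,4,6}; col 4 has {5,8,9}; box has {1,2,4,5,9} → only 7 remains.
row 2, column 5 = 3: row 2 has {5,8}; col 5 has {1,2,6,7,8}; box has {1,2,4,5,7,9} → only 3 remains.
row 3, column 6 = 8: row 3 has {1,3,9}; col 6 has {1,2,4,5,6,9}; box has {1,2,3,4,5,7,9} → only 8 remains.
row 7, column 6 = 3: row 7 has {4,6,7,8,9}; col 6 has {1,2,4,5,6,8,9}; box has {2,5,6,7,8,9} → only 3 remains.
row 9, column 5 = 4: row 9 has {1,2,3,5,8}; col 5 has {1,2,3,6,7,8}; box has {2,3,5,6,7,8,9} → only 4 remains.
row 9, column 7 = 7: row 9 has {1,2,3,4,5,8}; col 7 has {2,6,8,9}; box has {1,8,9} → only 7 remains.
row 9, column 8 = 6: row 9 has {1,2,3,4,5,7,8}; col 8 has {3,8}; box has {1,7,8,9} → only 6 remains.
row 2, column 4 = 6: row 2 has {3,5,8}; col 4 has {5,7,8,9}; box has {1,2,3,4,5,7,8,9} → only 6 remains.
row 5, column 6 = 7: row 5 has {6,8}; col 6 has {1,2,3,4,5,6,8,9}; box has {1,6,8} → only 7 remains.
row 6, column 5 = 5: row 6 has {1,2,9}; col 5 has {1,2,3,4,6,7,8}; box has {1,6,7,8} → only 5 remains.
row 7, column 4 = 1: row 7 has {3,4,6,7,8,9}; col 4 has {5,6,7,8,9}; box has {2,3,4,5,6,7,8,9} → only 1 remains.
row 9, column 2 = 9: row 9 has {1,2,3,4,5,6,7,8}; col 2 has {1,3,4}; box has {3,4,5,6,8} → only 9 remains.
row 4, column 5 = 9: row 4 has {1,3,6,8}; col 5 has {1,2,3,4,5,6,7,8}; box has {1,5,6,7,8} → only 9 remains.
row 7, column 3 = 2: row 7 has {1,3,4,6,7,8,9}; col 3 has {3,6,8}; box has {3,4,5,6,8,9} → only 2 remains.
row 7, column 9 = 5: row 7 has {1,2,3,4,6,7,8,9}; col 9 has {1,3,8,9}; box has {1,6,7,8,9} → only 5 remains.
row 8, column 2 = 7: row 8 has {5,6,8,9}; col 2 has {1,3,4,9}; box has {2,3,4,5,6,8,9} → only 7 remains.
row 2, column 2 = 2: row 2 has {3,5,6,8}; col 2 has {1,3,4,7,9}; box has {3,6} → only 2 remains.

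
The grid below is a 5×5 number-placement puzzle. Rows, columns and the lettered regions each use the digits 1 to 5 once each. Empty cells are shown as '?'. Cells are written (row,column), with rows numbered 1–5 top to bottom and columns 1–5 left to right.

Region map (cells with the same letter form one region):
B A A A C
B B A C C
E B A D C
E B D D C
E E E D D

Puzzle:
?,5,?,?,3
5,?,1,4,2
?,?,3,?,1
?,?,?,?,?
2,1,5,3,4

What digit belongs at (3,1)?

4

(1,4) = 2 (sole candidate).
(2,2) = 3 (sole candidate).
(3,1) = 4: row 3 has {1,3}; col 1 has {2,5}; region has {1,2,5} → only 4 remains.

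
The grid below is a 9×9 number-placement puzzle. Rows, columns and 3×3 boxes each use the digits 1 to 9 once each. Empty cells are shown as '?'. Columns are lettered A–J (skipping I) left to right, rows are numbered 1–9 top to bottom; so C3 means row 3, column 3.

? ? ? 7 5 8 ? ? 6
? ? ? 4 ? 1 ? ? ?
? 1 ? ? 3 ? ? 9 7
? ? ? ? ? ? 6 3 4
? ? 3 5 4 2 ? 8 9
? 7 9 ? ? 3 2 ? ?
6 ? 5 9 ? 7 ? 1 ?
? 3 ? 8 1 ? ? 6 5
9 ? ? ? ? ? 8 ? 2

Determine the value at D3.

F3 = 6 (sole candidate).
D4 = 1 (sole candidate).
F4 = 9 (sole candidate).
A5 = 1 (sole candidate).
B5 = 6 (sole candidate).
G5 = 7 (sole candidate).
D6 = 6 (sole candidate).
E6 = 8 (sole candidate).
H6 = 5 (sole candidate).
J6 = 1 (sole candidate).
E7 = 2 (sole candidate).
J7 = 3 (sole candidate).
F8 = 4 (sole candidate).
G8 = 9 (sole candidate).
B9 = 4 (sole candidate).
D9 = 3 (sole candidate).
E9 = 6 (sole candidate).
F9 = 5 (sole candidate).
H9 = 7 (sole candidate).
E2 = 9 (sole candidate).
H2 = 2 (sole candidate).
J2 = 8 (sole candidate).
D3 = 2: row 3 has {1,3,6,7,9}; col 4 has {1,3,4,5,6,7,8,9}; box has {1,3,4,5,6,7,8,9} → only 2 remains.

2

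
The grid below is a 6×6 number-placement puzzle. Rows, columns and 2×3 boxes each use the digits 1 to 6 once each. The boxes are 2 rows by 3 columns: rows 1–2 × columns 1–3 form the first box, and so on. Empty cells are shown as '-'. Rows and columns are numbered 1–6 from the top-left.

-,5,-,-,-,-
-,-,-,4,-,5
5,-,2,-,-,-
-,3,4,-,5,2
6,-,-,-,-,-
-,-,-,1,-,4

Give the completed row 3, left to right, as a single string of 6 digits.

562341

row 4, column 1 = 1 (sole candidate).
row 4, column 4 = 6 (sole candidate).
row 5, column 6 = 3 (sole candidate).
row 6, column 2 = 2 (sole candidate).
row 6, column 5 = 6 (sole candidate).
row 3, column 2 = 6: row 3 has {2,5}; col 2 has {2,3,5}; box has {1,2,3,4,5} → only 6 remains.
row 3, column 4 = 3: row 3 has {2,5,6}; col 4 has {1,4,6}; box has {2,5,6} → only 3 remains.
row 3, column 6 = 1: row 3 has {2,3,5,6}; col 6 has {2,3,4,5}; box has {2,3,5,6} → only 1 remains.
row 5, column 5 = 2 (sole candidate).
row 6, column 1 = 3 (sole candidate).
row 6, column 3 = 5 (sole candidate).
row 1, column 4 = 2 (sole candidate).
row 1, column 6 = 6 (sole candidate).
row 2, column 1 = 2 (sole candidate).
row 2, column 2 = 1 (sole candidate).
row 2, column 5 = 3 (sole candidate).
row 3, column 5 = 4: row 3 has {1,2,3,5,6}; col 5 has {2,3,5,6}; box has {1,2,3,5,6} → only 4 remains.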